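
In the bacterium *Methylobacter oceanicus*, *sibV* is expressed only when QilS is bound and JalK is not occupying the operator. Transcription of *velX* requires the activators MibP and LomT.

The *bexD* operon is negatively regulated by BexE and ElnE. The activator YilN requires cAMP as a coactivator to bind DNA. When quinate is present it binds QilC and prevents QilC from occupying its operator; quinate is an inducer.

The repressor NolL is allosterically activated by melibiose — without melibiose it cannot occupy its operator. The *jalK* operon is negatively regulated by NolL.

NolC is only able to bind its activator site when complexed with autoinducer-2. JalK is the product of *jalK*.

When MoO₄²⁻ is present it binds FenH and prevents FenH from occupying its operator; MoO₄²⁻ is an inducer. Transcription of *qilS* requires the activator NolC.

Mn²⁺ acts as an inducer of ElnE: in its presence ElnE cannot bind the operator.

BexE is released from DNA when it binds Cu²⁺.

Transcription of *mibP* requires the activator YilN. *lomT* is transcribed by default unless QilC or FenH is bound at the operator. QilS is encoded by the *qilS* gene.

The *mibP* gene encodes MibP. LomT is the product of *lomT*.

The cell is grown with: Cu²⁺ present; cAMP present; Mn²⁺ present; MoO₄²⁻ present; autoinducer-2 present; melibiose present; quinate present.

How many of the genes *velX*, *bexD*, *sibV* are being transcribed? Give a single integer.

3

cAMP is present, so YilN is active.
No repressor is bound and YilN is active, so *mibP* is transcribed.
So MibP is produced and active.
Quinate is present, so QilC is inactive.
MoO₄²⁻ is present, so FenH is inactive.
With no repressor bound, *lomT* is transcribed.
So LomT is produced and active.
No repressor is bound and MibP and LomT are active, so *velX* is transcribed.
→ *velX* is ON.
Cu²⁺ is present, so BexE is inactive.
Mn²⁺ is present, so ElnE is inactive.
With no repressor bound, *bexD* is transcribed.
→ *bexD* is ON.
Autoinducer-2 is present, so NolC is active.
No repressor is bound and NolC is active, so *qilS* is transcribed.
So QilS is produced and active.
Melibiose is present, so NolL is active.
With repressor NolL bound, *jalK* is not transcribed.
So JalK is not produced.
No repressor is bound and QilS is active, so *sibV* is transcribed.
→ *sibV* is ON.
3 of the 3 genes are transcribed.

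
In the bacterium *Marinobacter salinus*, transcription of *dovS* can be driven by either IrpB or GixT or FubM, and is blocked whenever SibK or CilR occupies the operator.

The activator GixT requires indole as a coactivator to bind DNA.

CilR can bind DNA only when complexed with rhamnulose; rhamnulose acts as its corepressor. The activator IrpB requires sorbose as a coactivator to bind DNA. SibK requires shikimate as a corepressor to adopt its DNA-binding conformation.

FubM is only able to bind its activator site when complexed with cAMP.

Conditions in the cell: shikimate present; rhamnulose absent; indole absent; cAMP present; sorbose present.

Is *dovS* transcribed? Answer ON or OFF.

OFF

Sorbose is present, so IrpB is active.
Shikimate is present, so SibK is active.
Rhamnulose is absent, so CilR is inactive.
Indole is absent, so GixT is inactive.
cAMP is present, so FubM is active.
With repressor SibK bound, *dovS* is not transcribed.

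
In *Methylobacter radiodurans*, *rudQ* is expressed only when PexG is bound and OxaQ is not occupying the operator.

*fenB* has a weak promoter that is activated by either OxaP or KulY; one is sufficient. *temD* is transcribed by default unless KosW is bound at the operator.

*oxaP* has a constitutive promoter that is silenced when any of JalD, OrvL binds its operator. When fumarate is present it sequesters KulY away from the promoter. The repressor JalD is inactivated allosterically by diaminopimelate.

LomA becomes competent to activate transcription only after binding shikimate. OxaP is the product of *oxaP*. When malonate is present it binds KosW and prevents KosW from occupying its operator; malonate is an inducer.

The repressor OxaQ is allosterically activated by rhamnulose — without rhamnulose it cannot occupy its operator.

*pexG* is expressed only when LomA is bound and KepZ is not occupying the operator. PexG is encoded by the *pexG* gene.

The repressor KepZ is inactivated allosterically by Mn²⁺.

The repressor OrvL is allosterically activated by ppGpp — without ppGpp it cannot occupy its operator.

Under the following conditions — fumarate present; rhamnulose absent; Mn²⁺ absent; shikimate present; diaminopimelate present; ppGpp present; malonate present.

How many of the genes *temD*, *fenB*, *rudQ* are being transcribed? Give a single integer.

Malonate is present, so KosW is inactive.
With no repressor bound, *temD* is transcribed.
→ *temD* is ON.
Diaminopimelate is present, so JalD is inactive.
ppGpp is present, so OrvL is active.
With repressor OrvL bound, *oxaP* is not transcribed.
So OxaP is not produced.
Fumarate is present, so KulY is inactive.
No activator is available at the *fenB* promoter, so *fenB* is not transcribed.
→ *fenB* is OFF.
Rhamnulose is absent, so OxaQ is inactive.
Shikimate is present, so LomA is active.
Mn²⁺ is absent, so KepZ is active.
With repressor KepZ bound, *pexG* is not transcribed.
So PexG is not produced.
Required activator PexG is absent, so *rudQ* is not transcribed.
→ *rudQ* is OFF.
1 of the 3 genes is transcribed.

1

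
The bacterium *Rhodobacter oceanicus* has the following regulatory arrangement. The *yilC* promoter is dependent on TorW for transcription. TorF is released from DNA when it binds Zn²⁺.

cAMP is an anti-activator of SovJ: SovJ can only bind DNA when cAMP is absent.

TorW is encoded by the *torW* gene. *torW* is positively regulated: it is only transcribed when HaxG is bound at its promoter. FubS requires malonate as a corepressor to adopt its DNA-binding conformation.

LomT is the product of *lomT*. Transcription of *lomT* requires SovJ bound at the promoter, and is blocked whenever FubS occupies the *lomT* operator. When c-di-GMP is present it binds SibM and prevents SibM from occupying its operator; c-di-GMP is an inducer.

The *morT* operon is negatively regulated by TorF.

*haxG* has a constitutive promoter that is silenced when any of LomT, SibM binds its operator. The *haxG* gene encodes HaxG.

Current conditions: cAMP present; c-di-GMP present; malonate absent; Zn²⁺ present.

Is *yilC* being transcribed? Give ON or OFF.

Malonate is absent, so FubS is inactive.
cAMP is present, so SovJ is inactive.
Required activator SovJ is absent, so *lomT* is not transcribed.
So LomT is not produced.
c-di-GMP is present, so SibM is inactive.
With no repressor bound, *haxG* is transcribed.
So HaxG is produced and active.
No repressor is bound and HaxG is active, so *torW* is transcribed.
So TorW is produced and active.
No repressor is bound and TorW is active, so *yilC* is transcribed.

ON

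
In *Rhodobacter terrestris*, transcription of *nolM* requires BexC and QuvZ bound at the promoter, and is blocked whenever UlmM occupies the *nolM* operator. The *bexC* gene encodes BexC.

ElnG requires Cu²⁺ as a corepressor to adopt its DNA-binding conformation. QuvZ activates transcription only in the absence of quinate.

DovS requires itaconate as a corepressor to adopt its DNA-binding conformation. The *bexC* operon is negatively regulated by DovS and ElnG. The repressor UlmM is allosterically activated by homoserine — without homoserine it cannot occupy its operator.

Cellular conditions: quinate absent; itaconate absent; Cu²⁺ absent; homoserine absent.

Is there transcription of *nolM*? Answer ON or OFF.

ON

Itaconate is absent, so DovS is inactive.
Cu²⁺ is absent, so ElnG is inactive.
With no repressor bound, *bexC* is transcribed.
So BexC is produced and active.
Homoserine is absent, so UlmM is inactive.
Quinate is absent, so QuvZ is active.
No repressor is bound and BexC and QuvZ are active, so *nolM* is transcribed.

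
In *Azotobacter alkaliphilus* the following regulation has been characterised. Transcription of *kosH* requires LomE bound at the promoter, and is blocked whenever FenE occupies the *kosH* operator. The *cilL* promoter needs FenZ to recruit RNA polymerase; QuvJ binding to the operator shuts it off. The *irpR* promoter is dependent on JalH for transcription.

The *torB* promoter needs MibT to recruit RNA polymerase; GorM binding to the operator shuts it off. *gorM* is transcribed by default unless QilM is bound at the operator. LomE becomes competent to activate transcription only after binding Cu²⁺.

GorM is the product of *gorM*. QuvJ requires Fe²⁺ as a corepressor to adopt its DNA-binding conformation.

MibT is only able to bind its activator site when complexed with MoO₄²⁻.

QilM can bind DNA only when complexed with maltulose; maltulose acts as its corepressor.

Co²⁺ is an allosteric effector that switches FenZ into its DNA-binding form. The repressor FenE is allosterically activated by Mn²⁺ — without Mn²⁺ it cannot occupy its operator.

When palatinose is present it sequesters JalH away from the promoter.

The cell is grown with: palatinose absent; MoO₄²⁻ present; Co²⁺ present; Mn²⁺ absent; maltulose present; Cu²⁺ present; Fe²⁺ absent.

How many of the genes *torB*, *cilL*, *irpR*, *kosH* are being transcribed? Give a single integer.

4

Maltulose is present, so QilM is active.
With repressor QilM bound, *gorM* is not transcribed.
So GorM is not produced.
MoO₄²⁻ is present, so MibT is active.
No repressor is bound and MibT is active, so *torB* is transcribed.
→ *torB* is ON.
Fe²⁺ is absent, so QuvJ is inactive.
Co²⁺ is present, so FenZ is active.
No repressor is bound and FenZ is active, so *cilL* is transcribed.
→ *cilL* is ON.
Palatinose is absent, so JalH is active.
No repressor is bound and JalH is active, so *irpR* is transcribed.
→ *irpR* is ON.
Mn²⁺ is absent, so FenE is inactive.
Cu²⁺ is present, so LomE is active.
No repressor is bound and LomE is active, so *kosH* is transcribed.
→ *kosH* is ON.
4 of the 4 genes are transcribed.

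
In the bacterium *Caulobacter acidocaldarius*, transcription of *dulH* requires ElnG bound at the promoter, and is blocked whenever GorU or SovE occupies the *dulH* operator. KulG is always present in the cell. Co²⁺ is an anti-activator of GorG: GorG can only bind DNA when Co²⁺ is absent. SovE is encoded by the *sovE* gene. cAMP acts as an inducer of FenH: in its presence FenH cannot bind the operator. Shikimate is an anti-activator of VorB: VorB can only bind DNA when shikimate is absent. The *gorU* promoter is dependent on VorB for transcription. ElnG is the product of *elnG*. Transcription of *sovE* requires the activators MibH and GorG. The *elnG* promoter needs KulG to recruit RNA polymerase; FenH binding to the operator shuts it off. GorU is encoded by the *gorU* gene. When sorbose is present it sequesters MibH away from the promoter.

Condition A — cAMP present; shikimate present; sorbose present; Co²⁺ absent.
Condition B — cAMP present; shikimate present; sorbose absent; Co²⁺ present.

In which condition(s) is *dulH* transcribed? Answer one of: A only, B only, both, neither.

both

Condition A:
cAMP is present, so FenH is inactive.
KulG is produced constitutively and is active.
No repressor is bound and KulG is active, so *elnG* is transcribed.
So ElnG is produced and active.
Shikimate is present, so VorB is inactive.
Required activator VorB is absent, so *gorU* is not transcribed.
So GorU is not produced.
Sorbose is present, so MibH is inactive.
Co²⁺ is absent, so GorG is active.
Required activator MibH is absent, so *sovE* is not transcribed.
So SovE is not produced.
No repressor is bound and ElnG is active, so *dulH* is transcribed.
→ *dulH* is ON in A.
Condition B:
cAMP is present, so FenH is inactive.
KulG is produced constitutively and is active.
No repressor is bound and KulG is active, so *elnG* is transcribed.
So ElnG is produced and active.
Shikimate is present, so VorB is inactive.
Required activator VorB is absent, so *gorU* is not transcribed.
So GorU is not produced.
Sorbose is absent, so MibH is active.
Co²⁺ is present, so GorG is inactive.
Required activator GorG is absent, so *sovE* is not transcribed.
So SovE is not produced.
No repressor is bound and ElnG is active, so *dulH* is transcribed.
→ *dulH* is ON in B.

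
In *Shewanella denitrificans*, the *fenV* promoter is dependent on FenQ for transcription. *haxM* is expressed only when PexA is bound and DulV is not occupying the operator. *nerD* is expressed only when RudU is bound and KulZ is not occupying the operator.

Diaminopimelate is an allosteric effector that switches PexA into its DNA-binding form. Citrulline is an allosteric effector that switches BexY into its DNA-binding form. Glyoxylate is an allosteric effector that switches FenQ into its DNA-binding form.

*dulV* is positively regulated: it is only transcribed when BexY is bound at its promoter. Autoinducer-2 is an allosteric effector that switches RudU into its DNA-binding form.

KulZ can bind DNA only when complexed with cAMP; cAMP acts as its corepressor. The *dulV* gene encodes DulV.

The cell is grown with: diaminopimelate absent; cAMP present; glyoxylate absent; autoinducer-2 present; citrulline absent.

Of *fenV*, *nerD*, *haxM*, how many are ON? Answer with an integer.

Glyoxylate is absent, so FenQ is inactive.
Required activator FenQ is absent, so *fenV* is not transcribed.
→ *fenV* is OFF.
Autoinducer-2 is present, so RudU is active.
cAMP is present, so KulZ is active.
With repressor KulZ bound, *nerD* is not transcribed.
→ *nerD* is OFF.
Citrulline is absent, so BexY is inactive.
Required activator BexY is absent, so *dulV* is not transcribed.
So DulV is not produced.
Diaminopimelate is absent, so PexA is inactive.
Required activator PexA is absent, so *haxM* is not transcribed.
→ *haxM* is OFF.
0 of the 3 genes are transcribed.

0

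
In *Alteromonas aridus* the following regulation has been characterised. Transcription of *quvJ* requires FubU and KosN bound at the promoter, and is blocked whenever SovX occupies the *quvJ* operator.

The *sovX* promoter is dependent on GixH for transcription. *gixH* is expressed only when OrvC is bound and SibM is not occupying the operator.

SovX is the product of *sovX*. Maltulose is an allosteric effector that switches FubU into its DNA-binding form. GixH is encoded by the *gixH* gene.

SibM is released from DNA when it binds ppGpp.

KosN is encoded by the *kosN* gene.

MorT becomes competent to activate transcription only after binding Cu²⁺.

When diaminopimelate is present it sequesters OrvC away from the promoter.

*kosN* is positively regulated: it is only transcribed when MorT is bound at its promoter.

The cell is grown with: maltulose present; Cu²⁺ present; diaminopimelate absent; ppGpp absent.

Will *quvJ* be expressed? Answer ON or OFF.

ON

Diaminopimelate is absent, so OrvC is active.
ppGpp is absent, so SibM is active.
With repressor SibM bound, *gixH* is not transcribed.
So GixH is not produced.
Required activator GixH is absent, so *sovX* is not transcribed.
So SovX is not produced.
Maltulose is present, so FubU is active.
Cu²⁺ is present, so MorT is active.
No repressor is bound and MorT is active, so *kosN* is transcribed.
So KosN is produced and active.
No repressor is bound and FubU and KosN are active, so *quvJ* is transcribed.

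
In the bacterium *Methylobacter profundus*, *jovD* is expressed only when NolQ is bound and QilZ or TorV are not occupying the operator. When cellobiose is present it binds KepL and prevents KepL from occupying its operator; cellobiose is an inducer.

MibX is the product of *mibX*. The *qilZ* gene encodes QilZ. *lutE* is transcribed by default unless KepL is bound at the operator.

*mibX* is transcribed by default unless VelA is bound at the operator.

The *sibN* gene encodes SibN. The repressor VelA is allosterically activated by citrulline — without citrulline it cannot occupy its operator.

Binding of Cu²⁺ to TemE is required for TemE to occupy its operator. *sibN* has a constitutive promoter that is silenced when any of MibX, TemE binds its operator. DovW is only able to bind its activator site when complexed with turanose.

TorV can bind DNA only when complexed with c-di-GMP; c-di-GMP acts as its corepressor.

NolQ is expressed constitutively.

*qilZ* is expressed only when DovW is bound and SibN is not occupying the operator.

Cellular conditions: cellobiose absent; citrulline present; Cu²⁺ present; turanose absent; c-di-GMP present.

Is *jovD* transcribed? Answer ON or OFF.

Turanose is absent, so DovW is inactive.
Citrulline is present, so VelA is active.
With repressor VelA bound, *mibX* is not transcribed.
So MibX is not produced.
Cu²⁺ is present, so TemE is active.
With repressor TemE bound, *sibN* is not transcribed.
So SibN is not produced.
Required activator DovW is absent, so *qilZ* is not transcribed.
So QilZ is not produced.
c-di-GMP is present, so TorV is active.
NolQ is produced constitutively and is active.
With repressor TorV bound, *jovD* is not transcribed.

OFF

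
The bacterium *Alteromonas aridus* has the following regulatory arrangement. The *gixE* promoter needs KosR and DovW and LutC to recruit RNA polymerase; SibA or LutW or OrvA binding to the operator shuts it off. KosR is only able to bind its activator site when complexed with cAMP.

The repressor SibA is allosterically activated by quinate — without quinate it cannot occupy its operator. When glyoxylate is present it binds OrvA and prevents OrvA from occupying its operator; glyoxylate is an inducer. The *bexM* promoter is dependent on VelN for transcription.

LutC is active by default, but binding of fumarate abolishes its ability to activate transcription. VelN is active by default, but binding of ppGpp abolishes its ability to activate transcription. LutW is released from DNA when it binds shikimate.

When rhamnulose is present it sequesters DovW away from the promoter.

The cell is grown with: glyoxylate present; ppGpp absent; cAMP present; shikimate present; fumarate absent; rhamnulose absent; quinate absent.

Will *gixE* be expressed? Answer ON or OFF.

ON

cAMP is present, so KosR is active.
Rhamnulose is absent, so DovW is active.
Quinate is absent, so SibA is inactive.
Shikimate is present, so LutW is inactive.
Glyoxylate is present, so OrvA is inactive.
Fumarate is absent, so LutC is active.
No repressor is bound and KosR and DovW and LutC are active, so *gixE* is transcribed.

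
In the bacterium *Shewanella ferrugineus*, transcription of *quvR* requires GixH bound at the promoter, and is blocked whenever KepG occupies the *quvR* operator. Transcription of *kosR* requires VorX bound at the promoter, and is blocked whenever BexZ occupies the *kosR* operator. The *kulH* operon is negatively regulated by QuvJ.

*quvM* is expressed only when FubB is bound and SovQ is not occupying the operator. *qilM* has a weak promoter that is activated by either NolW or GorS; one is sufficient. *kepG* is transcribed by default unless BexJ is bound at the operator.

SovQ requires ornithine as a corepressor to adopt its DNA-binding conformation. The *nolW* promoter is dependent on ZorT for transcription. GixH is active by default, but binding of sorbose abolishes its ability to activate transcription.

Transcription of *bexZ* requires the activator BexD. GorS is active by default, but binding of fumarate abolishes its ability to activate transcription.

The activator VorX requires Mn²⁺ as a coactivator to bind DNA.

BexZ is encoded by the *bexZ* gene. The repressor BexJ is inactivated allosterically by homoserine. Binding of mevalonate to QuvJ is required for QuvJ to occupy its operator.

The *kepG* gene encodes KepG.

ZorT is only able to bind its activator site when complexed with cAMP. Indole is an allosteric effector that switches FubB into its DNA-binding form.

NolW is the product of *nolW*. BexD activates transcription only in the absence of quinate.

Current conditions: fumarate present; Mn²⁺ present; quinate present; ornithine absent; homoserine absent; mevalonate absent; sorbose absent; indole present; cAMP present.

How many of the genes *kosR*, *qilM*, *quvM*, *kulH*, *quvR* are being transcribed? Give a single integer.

Mn²⁺ is present, so VorX is active.
Quinate is present, so BexD is inactive.
Required activator BexD is absent, so *bexZ* is not transcribed.
So BexZ is not produced.
No repressor is bound and VorX is active, so *kosR* is transcribed.
→ *kosR* is ON.
cAMP is present, so ZorT is active.
No repressor is bound and ZorT is active, so *nolW* is transcribed.
So NolW is produced and active.
Fumarate is present, so GorS is inactive.
Activator NolW is present, so *qilM* is transcribed.
→ *qilM* is ON.
Indole is present, so FubB is active.
Ornithine is absent, so SovQ is inactive.
No repressor is bound and FubB is active, so *quvM* is transcribed.
→ *quvM* is ON.
Mevalonate is absent, so QuvJ is inactive.
With no repressor bound, *kulH* is transcribed.
→ *kulH* is ON.
Homoserine is absent, so BexJ is active.
With repressor BexJ bound, *kepG* is not transcribed.
So KepG is not produced.
Sorbose is absent, so GixH is active.
No repressor is bound and GixH is active, so *quvR* is transcribed.
→ *quvR* is ON.
5 of the 5 genes are transcribed.

5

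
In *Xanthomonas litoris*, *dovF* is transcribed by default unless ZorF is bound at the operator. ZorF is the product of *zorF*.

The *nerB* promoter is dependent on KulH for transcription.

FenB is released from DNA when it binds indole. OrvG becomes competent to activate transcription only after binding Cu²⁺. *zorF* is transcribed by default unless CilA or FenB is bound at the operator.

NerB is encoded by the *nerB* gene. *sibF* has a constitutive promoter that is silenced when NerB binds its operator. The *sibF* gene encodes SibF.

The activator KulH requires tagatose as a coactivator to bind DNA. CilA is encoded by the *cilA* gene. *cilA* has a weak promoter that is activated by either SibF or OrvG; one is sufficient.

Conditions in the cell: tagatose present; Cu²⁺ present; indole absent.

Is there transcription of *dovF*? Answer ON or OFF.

ON

Tagatose is present, so KulH is active.
No repressor is bound and KulH is active, so *nerB* is transcribed.
So NerB is produced and active.
With repressor NerB bound, *sibF* is not transcribed.
So SibF is not produced.
Cu²⁺ is present, so OrvG is active.
Activator OrvG is present, so *cilA* is transcribed.
So CilA is produced and active.
Indole is absent, so FenB is active.
With repressor CilA bound, *zorF* is not transcribed.
So ZorF is not produced.
With no repressor bound, *dovF* is transcribed.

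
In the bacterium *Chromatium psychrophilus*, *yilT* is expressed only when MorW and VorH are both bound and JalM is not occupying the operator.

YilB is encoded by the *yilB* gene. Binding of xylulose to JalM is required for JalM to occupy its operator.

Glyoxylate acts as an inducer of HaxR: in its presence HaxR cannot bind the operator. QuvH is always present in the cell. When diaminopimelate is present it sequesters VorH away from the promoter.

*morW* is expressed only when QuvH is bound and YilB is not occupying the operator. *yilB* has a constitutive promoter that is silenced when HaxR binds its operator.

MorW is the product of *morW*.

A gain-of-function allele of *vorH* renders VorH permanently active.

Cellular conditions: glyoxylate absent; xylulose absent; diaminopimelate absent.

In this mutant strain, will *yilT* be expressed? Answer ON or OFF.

ON

Glyoxylate is absent, so HaxR is active.
With repressor HaxR bound, *yilB* is not transcribed.
So YilB is not produced.
QuvH is produced constitutively and is active.
No repressor is bound and QuvH is active, so *morW* is transcribed.
So MorW is produced and active.
VorH is constitutively active in this strain.
Xylulose is absent, so JalM is inactive.
No repressor is bound and MorW and VorH are active, so *yilT* is transcribed.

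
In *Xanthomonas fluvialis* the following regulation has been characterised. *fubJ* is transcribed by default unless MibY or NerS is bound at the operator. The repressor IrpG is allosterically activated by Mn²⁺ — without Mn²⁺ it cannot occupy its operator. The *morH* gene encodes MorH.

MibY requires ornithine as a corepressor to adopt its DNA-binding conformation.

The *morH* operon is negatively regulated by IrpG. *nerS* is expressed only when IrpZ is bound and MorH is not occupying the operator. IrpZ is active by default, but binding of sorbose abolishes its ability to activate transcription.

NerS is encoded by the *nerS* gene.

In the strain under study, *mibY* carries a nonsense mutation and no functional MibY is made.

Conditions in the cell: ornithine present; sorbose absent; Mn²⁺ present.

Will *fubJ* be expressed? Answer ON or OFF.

MibY is non-functional in this strain, so it has no effect.
Sorbose is absent, so IrpZ is active.
Mn²⁺ is present, so IrpG is active.
With repressor IrpG bound, *morH* is not transcribed.
So MorH is not produced.
No repressor is bound and IrpZ is active, so *nerS* is transcribed.
So NerS is produced and active.
With repressor NerS bound, *fubJ* is not transcribed.

OFF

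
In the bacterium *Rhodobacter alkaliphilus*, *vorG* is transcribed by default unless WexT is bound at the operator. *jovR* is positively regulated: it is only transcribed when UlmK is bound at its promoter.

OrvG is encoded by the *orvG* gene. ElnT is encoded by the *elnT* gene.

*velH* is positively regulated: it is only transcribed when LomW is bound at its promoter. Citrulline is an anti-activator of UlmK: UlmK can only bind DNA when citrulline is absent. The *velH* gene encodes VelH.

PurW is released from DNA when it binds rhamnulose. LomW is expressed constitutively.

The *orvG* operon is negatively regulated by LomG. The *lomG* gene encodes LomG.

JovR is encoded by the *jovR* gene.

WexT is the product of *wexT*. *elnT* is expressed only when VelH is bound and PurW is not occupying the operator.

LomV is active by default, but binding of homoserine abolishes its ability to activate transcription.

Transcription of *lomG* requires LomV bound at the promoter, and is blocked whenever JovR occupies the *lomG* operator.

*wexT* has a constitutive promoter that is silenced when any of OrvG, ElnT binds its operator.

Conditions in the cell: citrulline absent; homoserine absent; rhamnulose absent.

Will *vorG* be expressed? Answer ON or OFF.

ON

Citrulline is absent, so UlmK is active.
No repressor is bound and UlmK is active, so *jovR* is transcribed.
So JovR is produced and active.
Homoserine is absent, so LomV is active.
With repressor JovR bound, *lomG* is not transcribed.
So LomG is not produced.
With no repressor bound, *orvG* is transcribed.
So OrvG is produced and active.
LomW is produced constitutively and is active.
No repressor is bound and LomW is active, so *velH* is transcribed.
So VelH is produced and active.
Rhamnulose is absent, so PurW is active.
With repressor PurW bound, *elnT* is not transcribed.
So ElnT is not produced.
With repressor OrvG bound, *wexT* is not transcribed.
So WexT is not produced.
With no repressor bound, *vorG* is transcribed.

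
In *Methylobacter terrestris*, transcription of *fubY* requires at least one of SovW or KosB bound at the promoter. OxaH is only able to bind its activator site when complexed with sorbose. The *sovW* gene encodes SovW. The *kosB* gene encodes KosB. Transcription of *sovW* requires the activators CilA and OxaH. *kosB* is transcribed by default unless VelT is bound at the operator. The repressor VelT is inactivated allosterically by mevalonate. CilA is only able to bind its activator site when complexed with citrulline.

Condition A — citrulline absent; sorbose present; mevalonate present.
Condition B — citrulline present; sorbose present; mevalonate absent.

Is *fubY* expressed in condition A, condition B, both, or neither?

Condition A:
Citrulline is absent, so CilA is inactive.
Sorbose is present, so OxaH is active.
Required activator CilA is absent, so *sovW* is not transcribed.
So SovW is not produced.
Mevalonate is present, so VelT is inactive.
With no repressor bound, *kosB* is transcribed.
So KosB is produced and active.
Activator KosB is present, so *fubY* is transcribed.
→ *fubY* is ON in A.
Condition B:
Citrulline is present, so CilA is active.
Sorbose is present, so OxaH is active.
No repressor is bound and CilA and OxaH are active, so *sovW* is transcribed.
So SovW is produced and active.
Mevalonate is absent, so VelT is active.
With repressor VelT bound, *kosB* is not transcribed.
So KosB is not produced.
Activator SovW is present, so *fubY* is transcribed.
→ *fubY* is ON in B.

both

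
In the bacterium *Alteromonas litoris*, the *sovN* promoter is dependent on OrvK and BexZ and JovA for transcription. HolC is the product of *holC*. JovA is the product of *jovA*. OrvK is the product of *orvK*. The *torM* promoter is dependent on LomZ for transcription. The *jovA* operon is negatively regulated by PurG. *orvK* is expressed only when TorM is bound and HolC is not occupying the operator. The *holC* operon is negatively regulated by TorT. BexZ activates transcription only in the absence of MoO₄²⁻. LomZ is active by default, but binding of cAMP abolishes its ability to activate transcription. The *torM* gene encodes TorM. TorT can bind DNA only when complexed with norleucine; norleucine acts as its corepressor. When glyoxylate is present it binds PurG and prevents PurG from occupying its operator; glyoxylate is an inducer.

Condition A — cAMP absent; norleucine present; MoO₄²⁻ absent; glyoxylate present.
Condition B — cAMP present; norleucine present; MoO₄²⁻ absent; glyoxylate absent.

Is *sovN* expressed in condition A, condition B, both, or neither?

Condition A:
cAMP is absent, so LomZ is active.
No repressor is bound and LomZ is active, so *torM* is transcribed.
So TorM is produced and active.
Norleucine is present, so TorT is active.
With repressor TorT bound, *holC* is not transcribed.
So HolC is not produced.
No repressor is bound and TorM is active, so *orvK* is transcribed.
So OrvK is produced and active.
MoO₄²⁻ is absent, so BexZ is active.
Glyoxylate is present, so PurG is inactive.
With no repressor bound, *jovA* is transcribed.
So JovA is produced and active.
No repressor is bound and OrvK and BexZ and JovA are active, so *sovN* is transcribed.
→ *sovN* is ON in A.
Condition B:
cAMP is present, so LomZ is inactive.
Required activator LomZ is absent, so *torM* is not transcribed.
So TorM is not produced.
Norleucine is present, so TorT is active.
With repressor TorT bound, *holC* is not transcribed.
So HolC is not produced.
Required activator TorM is absent, so *orvK* is not transcribed.
So OrvK is not produced.
MoO₄²⁻ is absent, so BexZ is active.
Glyoxylate is absent, so PurG is active.
With repressor PurG bound, *jovA* is not transcribed.
So JovA is not produced.
Required activator OrvK is absent, so *sovN* is not transcribed.
→ *sovN* is OFF in B.

A only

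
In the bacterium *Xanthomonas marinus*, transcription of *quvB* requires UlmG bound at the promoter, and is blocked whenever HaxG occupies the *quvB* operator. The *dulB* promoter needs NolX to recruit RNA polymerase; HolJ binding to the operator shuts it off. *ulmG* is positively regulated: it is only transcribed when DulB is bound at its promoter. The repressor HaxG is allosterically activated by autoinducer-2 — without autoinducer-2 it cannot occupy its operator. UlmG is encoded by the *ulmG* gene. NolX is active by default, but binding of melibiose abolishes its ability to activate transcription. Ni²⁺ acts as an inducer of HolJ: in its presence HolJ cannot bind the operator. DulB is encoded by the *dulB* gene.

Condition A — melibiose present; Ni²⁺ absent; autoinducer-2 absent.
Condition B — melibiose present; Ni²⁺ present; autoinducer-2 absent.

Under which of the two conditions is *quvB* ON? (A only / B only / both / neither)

neither

Condition A:
Melibiose is present, so NolX is inactive.
Ni²⁺ is absent, so HolJ is active.
With repressor HolJ bound, *dulB* is not transcribed.
So DulB is not produced.
Required activator DulB is absent, so *ulmG* is not transcribed.
So UlmG is not produced.
Autoinducer-2 is absent, so HaxG is inactive.
Required activator UlmG is absent, so *quvB* is not transcribed.
→ *quvB* is OFF in A.
Condition B:
Melibiose is present, so NolX is inactive.
Ni²⁺ is present, so HolJ is inactive.
Required activator NolX is absent, so *dulB* is not transcribed.
So DulB is not produced.
Required activator DulB is absent, so *ulmG* is not transcribed.
So UlmG is not produced.
Autoinducer-2 is absent, so HaxG is inactive.
Required activator UlmG is absent, so *quvB* is not transcribed.
→ *quvB* is OFF in B.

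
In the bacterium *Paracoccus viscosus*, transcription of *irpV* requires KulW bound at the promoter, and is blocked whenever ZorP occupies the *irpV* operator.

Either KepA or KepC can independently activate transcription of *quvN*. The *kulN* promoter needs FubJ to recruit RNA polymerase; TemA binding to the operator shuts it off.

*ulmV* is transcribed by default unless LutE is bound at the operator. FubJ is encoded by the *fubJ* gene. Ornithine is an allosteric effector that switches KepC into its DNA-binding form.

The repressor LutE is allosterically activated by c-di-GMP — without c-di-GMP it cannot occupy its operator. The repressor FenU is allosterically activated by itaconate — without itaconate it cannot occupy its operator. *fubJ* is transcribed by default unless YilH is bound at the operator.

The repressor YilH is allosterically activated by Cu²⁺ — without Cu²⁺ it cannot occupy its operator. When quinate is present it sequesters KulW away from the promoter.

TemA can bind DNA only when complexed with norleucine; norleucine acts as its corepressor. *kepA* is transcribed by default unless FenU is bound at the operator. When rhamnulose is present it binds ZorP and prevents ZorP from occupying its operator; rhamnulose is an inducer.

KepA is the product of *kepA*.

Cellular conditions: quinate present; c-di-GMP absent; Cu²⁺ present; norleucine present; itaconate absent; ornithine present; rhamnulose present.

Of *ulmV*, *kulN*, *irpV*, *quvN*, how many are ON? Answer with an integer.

2

c-di-GMP is absent, so LutE is inactive.
With no repressor bound, *ulmV* is transcribed.
→ *ulmV* is ON.
Norleucine is present, so TemA is active.
Cu²⁺ is present, so YilH is active.
With repressor YilH bound, *fubJ* is not transcribed.
So FubJ is not produced.
With repressor TemA bound, *kulN* is not transcribed.
→ *kulN* is OFF.
Rhamnulose is present, so ZorP is inactive.
Quinate is present, so KulW is inactive.
Required activator KulW is absent, so *irpV* is not transcribed.
→ *irpV* is OFF.
Itaconate is absent, so FenU is inactive.
With no repressor bound, *kepA* is transcribed.
So KepA is produced and active.
Ornithine is present, so KepC is active.
Activator KepA is present, so *quvN* is transcribed.
→ *quvN* is ON.
2 of the 4 genes are transcribed.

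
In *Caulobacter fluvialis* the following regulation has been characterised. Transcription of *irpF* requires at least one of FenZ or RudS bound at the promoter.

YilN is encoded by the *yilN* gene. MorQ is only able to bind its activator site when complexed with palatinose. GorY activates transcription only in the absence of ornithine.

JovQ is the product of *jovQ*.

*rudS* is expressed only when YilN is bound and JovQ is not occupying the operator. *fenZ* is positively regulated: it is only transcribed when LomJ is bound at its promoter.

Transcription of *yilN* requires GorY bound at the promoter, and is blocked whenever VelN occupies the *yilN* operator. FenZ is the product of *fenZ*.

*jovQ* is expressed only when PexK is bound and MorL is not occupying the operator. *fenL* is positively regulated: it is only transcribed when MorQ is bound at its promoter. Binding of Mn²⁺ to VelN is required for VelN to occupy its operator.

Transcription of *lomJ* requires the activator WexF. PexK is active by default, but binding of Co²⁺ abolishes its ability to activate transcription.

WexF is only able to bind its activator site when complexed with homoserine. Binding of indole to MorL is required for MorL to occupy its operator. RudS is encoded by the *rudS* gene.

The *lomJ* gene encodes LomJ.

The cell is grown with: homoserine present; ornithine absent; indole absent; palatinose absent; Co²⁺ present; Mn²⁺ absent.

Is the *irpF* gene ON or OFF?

Homoserine is present, so WexF is active.
No repressor is bound and WexF is active, so *lomJ* is transcribed.
So LomJ is produced and active.
No repressor is bound and LomJ is active, so *fenZ* is transcribed.
So FenZ is produced and active.
Co²⁺ is present, so PexK is inactive.
Indole is absent, so MorL is inactive.
Required activator PexK is absent, so *jovQ* is not transcribed.
So JovQ is not produced.
Mn²⁺ is absent, so VelN is inactive.
Ornithine is absent, so GorY is active.
No repressor is bound and GorY is active, so *yilN* is transcribed.
So YilN is produced and active.
No repressor is bound and YilN is active, so *rudS* is transcribed.
So RudS is produced and active.
Activator FenZ is present, so *irpF* is transcribed.

ON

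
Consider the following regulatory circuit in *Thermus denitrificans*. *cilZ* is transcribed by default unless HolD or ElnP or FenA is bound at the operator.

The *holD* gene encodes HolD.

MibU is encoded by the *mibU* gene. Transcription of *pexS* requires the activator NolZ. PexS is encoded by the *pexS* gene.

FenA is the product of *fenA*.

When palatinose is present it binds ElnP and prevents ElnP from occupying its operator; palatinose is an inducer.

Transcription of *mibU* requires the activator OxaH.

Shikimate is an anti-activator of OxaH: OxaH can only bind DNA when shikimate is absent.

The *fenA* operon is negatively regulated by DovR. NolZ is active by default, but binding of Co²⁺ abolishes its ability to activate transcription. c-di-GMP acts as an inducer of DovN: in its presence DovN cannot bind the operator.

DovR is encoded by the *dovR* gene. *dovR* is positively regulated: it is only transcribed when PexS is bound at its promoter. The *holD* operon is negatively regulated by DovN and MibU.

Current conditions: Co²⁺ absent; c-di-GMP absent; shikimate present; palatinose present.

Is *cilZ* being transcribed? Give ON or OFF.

ON

c-di-GMP is absent, so DovN is active.
Shikimate is present, so OxaH is inactive.
Required activator OxaH is absent, so *mibU* is not transcribed.
So MibU is not produced.
With repressor DovN bound, *holD* is not transcribed.
So HolD is not produced.
Palatinose is present, so ElnP is inactive.
Co²⁺ is absent, so NolZ is active.
No repressor is bound and NolZ is active, so *pexS* is transcribed.
So PexS is produced and active.
No repressor is bound and PexS is active, so *dovR* is transcribed.
So DovR is produced and active.
With repressor DovR bound, *fenA* is not transcribed.
So FenA is not produced.
With no repressor bound, *cilZ* is transcribed.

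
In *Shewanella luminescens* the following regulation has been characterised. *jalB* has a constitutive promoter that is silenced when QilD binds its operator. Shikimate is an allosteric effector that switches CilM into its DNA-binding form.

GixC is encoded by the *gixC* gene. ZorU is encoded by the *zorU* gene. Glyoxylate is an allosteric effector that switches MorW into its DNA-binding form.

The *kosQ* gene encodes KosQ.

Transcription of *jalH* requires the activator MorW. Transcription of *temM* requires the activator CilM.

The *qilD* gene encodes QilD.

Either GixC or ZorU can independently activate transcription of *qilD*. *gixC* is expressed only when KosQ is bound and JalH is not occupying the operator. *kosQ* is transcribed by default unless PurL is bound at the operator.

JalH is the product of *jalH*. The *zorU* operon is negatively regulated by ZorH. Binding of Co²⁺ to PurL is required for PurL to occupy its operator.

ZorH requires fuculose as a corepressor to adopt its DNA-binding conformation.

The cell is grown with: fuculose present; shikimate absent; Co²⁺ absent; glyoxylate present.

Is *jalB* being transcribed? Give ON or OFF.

ON

Glyoxylate is present, so MorW is active.
No repressor is bound and MorW is active, so *jalH* is transcribed.
So JalH is produced and active.
Co²⁺ is absent, so PurL is inactive.
With no repressor bound, *kosQ* is transcribed.
So KosQ is produced and active.
With repressor JalH bound, *gixC* is not transcribed.
So GixC is not produced.
Fuculose is present, so ZorH is active.
With repressor ZorH bound, *zorU* is not transcribed.
So ZorU is not produced.
No activator is available at the *qilD* promoter, so *qilD* is not transcribed.
So QilD is not produced.
With no repressor bound, *jalB* is transcribed.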